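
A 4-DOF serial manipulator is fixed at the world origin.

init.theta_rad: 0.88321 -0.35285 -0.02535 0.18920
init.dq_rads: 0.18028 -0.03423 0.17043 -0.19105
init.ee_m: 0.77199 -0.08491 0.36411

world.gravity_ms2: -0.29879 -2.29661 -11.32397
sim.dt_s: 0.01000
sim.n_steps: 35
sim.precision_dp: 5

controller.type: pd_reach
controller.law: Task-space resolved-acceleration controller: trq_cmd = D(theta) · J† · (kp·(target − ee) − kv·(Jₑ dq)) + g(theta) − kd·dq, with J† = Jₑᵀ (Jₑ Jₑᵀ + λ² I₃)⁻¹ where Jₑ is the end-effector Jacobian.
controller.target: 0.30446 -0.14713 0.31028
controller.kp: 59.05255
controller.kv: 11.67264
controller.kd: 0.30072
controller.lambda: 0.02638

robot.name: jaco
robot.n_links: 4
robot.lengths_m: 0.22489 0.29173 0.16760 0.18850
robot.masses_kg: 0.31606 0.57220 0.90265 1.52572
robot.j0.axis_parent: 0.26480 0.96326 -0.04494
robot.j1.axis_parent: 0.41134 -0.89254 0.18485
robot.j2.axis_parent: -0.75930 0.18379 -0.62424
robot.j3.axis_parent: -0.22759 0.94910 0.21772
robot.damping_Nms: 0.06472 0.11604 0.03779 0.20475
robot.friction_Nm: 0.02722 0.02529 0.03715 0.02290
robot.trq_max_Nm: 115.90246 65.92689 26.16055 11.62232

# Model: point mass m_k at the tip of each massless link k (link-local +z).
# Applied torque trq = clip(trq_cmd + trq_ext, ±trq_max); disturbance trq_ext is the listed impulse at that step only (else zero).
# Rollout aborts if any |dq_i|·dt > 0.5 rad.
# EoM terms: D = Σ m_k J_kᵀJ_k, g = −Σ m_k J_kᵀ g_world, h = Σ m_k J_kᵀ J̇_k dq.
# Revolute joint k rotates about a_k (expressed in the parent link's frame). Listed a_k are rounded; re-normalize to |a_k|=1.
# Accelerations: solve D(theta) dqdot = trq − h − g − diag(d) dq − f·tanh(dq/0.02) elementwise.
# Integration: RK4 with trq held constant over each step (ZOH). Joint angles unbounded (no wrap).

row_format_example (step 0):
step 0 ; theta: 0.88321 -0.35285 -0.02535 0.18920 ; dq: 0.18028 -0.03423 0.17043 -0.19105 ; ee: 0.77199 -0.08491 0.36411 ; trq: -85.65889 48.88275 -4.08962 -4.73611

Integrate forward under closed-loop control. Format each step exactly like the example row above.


step 1 ; theta: 0.87886 -0.35693 -0.03652 0.20640 ; dq: -1.03334 -0.77745 -2.38021 3.52780 ; ee: 0.77169 -0.08491 0.36294 ; trq: -78.72806 45.46859 -2.94412 -5.45916
step 2 ; theta: 0.86492 -0.36600 -0.06719 0.25274 ; dq: -1.75156 -1.04634 -3.77515 5.66420 ; ee: 0.76947 -0.08508 0.36249 ; trq: -69.34165 40.96715 -2.29142 -5.41038
step 3 ; theta: 0.84565 -0.37609 -0.10811 0.31509 ; dq: -2.10272 -0.98963 -4.43699 6.74951 ; ee: 0.76547 -0.08515 0.36328 ; trq: -59.11782 35.93808 -1.91413 -4.94921
step 4 ; theta: 0.82416 -0.38463 -0.15335 0.38485 ; dq: -2.20035 -0.73633 -4.64046 7.16546 ; ee: 0.75989 -0.08507 0.36546 ; trq: -49.49281 31.04586 -1.69745 -4.31047
step 5 ; theta: 0.80249 -0.39015 -0.19937 0.45681 ; dq: -2.14081 -0.38605 -4.58805 7.20448 ; ee: 0.75306 -0.08486 0.36901 ; trq: -41.10781 26.65941 -1.57099 -3.64057
step 6 ; theta: 0.78188 -0.39200 -0.24426 0.52820 ; dq: -1.99038 0.00074 -4.41032 7.06220 ; ee: 0.74529 -0.08458 0.37377 ; trq: -34.03164 22.87369 -1.49156 -3.01626
step 7 ; theta: 0.76300 -0.39000 -0.28718 0.59779 ; dq: -1.79215 0.38607 -4.19071 6.84838 ; ee: 0.73685 -0.08433 0.37951 ; trq: -28.10269 19.64978 -1.42989 -2.46733
step 8 ; theta: 0.74628 -0.38415 -0.32777 0.66519 ; dq: -1.55793 0.77455 -3.93686 6.62700 ; ee: 0.72793 -0.08420 0.38602 ; trq: -23.12707 16.91023 -1.38354 -2.00107
step 9 ; theta: 0.73202 -0.37443 -0.36573 0.73046 ; dq: -1.29848 1.16259 -3.66055 6.42578 ; ee: 0.71870 -0.08425 0.39306 ; trq: -18.92895 14.57345 -1.34462 -1.61087
step 10 ; theta: 0.72044 -0.36084 -0.40084 0.79387 ; dq: -1.02043 1.54854 -3.36437 6.25499 ; ee: 0.70928 -0.08454 0.40045 ; trq: -15.37447 12.56625 -1.30614 -1.28536
step 11 ; theta: 0.71171 -0.34343 -0.43290 0.85573 ; dq: -0.72870 1.93091 -3.04645 6.11577 ; ee: 0.69974 -0.08513 0.40798 ; trq: -12.37507 10.82771 -1.26072 -1.01215
step 12 ; theta: 0.70594 -0.32222 -0.46167 0.91634 ; dq: -0.42861 2.30605 -2.70552 6.00392 ; ee: 0.69015 -0.08607 0.41550 ; trq: -9.88461 9.30954 -1.19940 -0.77949
step 13 ; theta: 0.70317 -0.29735 -0.48695 0.97592 ; dq: -0.12712 2.66687 -2.34456 5.91184 ; ee: 0.68054 -0.08738 0.42286 ; trq: -7.89213 7.97578 -1.11204 -0.57701
step 14 ; theta: 0.70336 -0.26902 -0.50861 1.03463 ; dq: 0.16305 2.99616 -1.98536 5.82882 ; ee: 0.67094 -0.08911 0.42993 ; trq: -6.40051 6.80064 -0.98566 -0.39609
step 15 ; theta: 0.70637 -0.23759 -0.52672 1.09251 ; dq: 0.43570 3.28785 -1.63073 5.74592 ; ee: 0.66137 -0.09128 0.43658 ; trq: -5.42107 5.77107 -0.82021 -0.23133
step 16 ; theta: 0.71196 -0.20350 -0.54139 1.14952 ; dq: 0.68161 3.53044 -1.29782 5.65491 ; ee: 0.65182 -0.09389 0.44272 ; trq: -4.93982 4.88006 -0.61800 -0.07958
step 17 ; theta: 0.71984 -0.16728 -0.55294 1.20554 ; dq: 0.89274 3.71403 -1.00621 5.55027 ; ee: 0.64231 -0.09692 0.44827 ; trq: -4.90209 4.12177 -0.38774 0.05990
step 18 ; theta: 0.72963 -0.12954 -0.56182 1.26043 ; dq: 1.06578 3.83623 -0.76538 5.43015 ; ee: 0.63284 -0.10035 0.45318 ; trq: -5.21967 3.48855 -0.14469 0.18601
step 19 ; theta: 0.74096 -0.09086 -0.56854 1.31404 ; dq: 1.20189 3.90157 -0.57411 5.29599 ; ee: 0.62344 -0.10413 0.45742 ; trq: -5.79023 2.96944 0.09423 0.29688
step 20 ; theta: 0.75349 -0.05178 -0.57357 1.36626 ; dq: 1.30510 3.91888 -0.42415 5.15133 ; ee: 0.61410 -0.10820 0.46099 ; trq: -6.51791 2.55066 0.31489 0.39075
step 21 ; theta: 0.76691 -0.01273 -0.57725 1.41699 ; dq: 1.38058 3.89818 -0.30519 5.00044 ; ee: 0.60486 -0.11250 0.46390 ; trq: -7.32532 2.21719 0.50818 0.46650
step 22 ; theta: 0.78096 0.02598 -0.57986 1.46620 ; dq: 1.43337 3.84868 -0.20804 4.84743 ; ee: 0.59573 -0.11694 0.46617 ; trq: -8.15622 1.95428 0.66993 0.52381
step 23 ; theta: 0.79545 0.06408 -0.58158 1.51389 ; dq: 1.46785 3.77796 -0.12586 4.69567 ; ee: 0.58672 -0.12147 0.46784 ; trq: -8.97270 1.74846 0.79968 0.56311
step 24 ; theta: 0.81022 0.10139 -0.58253 1.56009 ; dq: 1.48762 3.69191 -0.05407 4.54761 ; ee: 0.57786 -0.12603 0.46893 ; trq: -9.75082 1.58802 0.89926 0.58540
step 25 ; theta: 0.82511 0.13779 -0.58282 1.60483 ; dq: 1.49420 3.59178 -0.00025 4.40654 ; ee: 0.56914 -0.13056 0.46950 ; trq: -10.46837 1.46101 0.97481 0.59160
step 26 ; theta: 0.84001 0.17309 -0.58278 1.64822 ; dq: 1.48827 3.47633 0.02093 4.27642 ; ee: 0.56059 -0.13502 0.46958 ; trq: -11.10009 1.35423 1.03495 0.58278
step 27 ; theta: 0.85481 0.20722 -0.58256 1.69035 ; dq: 1.47518 3.35548 0.03435 4.15413 ; ee: 0.55220 -0.13936 0.46922 ; trq: -11.66231 1.26605 1.07661 0.56212
step 28 ; theta: 0.86946 0.24015 -0.58216 1.73129 ; dq: 1.45805 3.23528 0.05555 4.03703 ; ee: 0.54398 -0.14356 0.46846 ; trq: -12.17062 1.19567 1.09880 0.53224
step 29 ; theta: 0.88393 0.27188 -0.58150 1.77108 ; dq: 1.43761 3.11667 0.08485 3.92459 ; ee: 0.53594 -0.14760 0.46734 ; trq: -12.62983 1.14029 1.10437 0.49475
step 30 ; theta: 0.89818 0.30244 -0.58053 1.80977 ; dq: 1.41403 2.99930 0.11872 3.81689 ; ee: 0.52808 -0.15145 0.46589 ; trq: -13.04096 1.09658 1.09684 0.45092
step 31 ; theta: 0.91218 0.33182 -0.57920 1.84741 ; dq: 1.38752 2.88290 0.15432 3.71395 ; ee: 0.52041 -0.15510 0.46413 ; trq: -13.40516 1.06171 1.07920 0.40197
step 32 ; theta: 0.92590 0.36006 -0.57752 1.88404 ; dq: 1.35843 2.76753 0.19012 3.61555 ; ee: 0.51294 -0.15855 0.46211 ; trq: -13.72466 1.03354 1.05376 0.34908
step 33 ; theta: 0.93932 0.38714 -0.57547 1.91971 ; dq: 1.32710 2.65332 0.22535 3.52138 ; ee: 0.50565 -0.16178 0.45985 ; trq: -14.00228 1.01043 1.02236 0.29338
step 34 ; theta: 0.95241 0.41310 -0.57308 1.95446 ; dq: 1.29389 2.54048 0.25960 3.43108 ; ee: 0.49856 -0.16479 0.45739 ; trq: -14.24116 0.99120 0.98648 0.23590
step 35 ; theta: 0.96517 0.43793 -0.57035 1.98833 ; dq: 1.25909 2.42920 0.29270 3.34429 ; ee: 0.49166 -0.16759 0.45474


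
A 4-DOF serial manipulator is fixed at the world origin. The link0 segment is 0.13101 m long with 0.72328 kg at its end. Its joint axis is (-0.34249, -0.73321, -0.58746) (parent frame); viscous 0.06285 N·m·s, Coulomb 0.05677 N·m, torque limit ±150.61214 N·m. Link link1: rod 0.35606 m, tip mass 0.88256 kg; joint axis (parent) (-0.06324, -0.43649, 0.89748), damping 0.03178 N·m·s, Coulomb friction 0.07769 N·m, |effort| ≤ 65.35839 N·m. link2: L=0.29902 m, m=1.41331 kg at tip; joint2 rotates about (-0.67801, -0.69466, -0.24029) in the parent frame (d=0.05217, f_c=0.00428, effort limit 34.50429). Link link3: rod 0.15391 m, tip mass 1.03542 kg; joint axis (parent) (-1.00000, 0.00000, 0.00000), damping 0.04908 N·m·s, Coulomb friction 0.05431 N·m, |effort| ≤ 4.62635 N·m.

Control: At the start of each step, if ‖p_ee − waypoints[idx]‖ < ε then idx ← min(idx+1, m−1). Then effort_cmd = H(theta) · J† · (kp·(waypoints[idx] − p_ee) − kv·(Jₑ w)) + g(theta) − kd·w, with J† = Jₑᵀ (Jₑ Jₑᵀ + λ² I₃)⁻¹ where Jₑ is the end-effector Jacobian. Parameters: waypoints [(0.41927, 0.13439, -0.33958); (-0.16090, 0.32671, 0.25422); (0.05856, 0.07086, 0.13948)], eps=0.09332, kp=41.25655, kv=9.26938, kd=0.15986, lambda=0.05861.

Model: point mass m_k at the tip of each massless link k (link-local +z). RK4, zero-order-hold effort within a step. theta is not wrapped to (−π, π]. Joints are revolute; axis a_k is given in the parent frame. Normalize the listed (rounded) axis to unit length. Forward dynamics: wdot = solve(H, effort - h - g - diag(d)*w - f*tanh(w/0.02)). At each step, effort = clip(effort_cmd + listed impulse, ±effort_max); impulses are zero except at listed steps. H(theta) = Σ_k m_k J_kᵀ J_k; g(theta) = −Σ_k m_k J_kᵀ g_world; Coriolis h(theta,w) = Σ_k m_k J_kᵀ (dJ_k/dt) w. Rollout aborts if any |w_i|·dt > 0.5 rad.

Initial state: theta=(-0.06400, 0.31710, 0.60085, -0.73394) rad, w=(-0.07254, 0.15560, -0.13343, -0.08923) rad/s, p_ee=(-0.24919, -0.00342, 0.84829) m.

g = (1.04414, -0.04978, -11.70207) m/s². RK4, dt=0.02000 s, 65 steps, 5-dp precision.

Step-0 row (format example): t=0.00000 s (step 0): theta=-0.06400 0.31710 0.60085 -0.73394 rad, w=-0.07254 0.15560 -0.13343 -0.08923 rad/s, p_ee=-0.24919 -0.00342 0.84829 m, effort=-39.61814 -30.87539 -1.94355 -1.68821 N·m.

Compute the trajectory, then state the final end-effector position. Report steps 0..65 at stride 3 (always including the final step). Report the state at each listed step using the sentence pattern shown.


t=0.06000 s (step 3): theta=-0.25132 0.22180 1.00947 -0.92385 rad, w=-5.37408 -2.19213 10.82132 -2.86524 rad/s, p_ee=-0.20743 0.00508 0.79215 m, effort=-19.38157 -14.04692 0.66852 -0.80685 N·m.
t=0.12000 s (step 6): theta=-0.63984 0.09672 1.68289 -0.95982 rad, w=-7.37618 -2.06307 10.83317 1.17895 rad/s, p_ee=-0.10544 0.03638 0.65481 m, effort=-2.36606 -1.73566 -1.37169 -0.44580 N·m.
t=0.18000 s (step 9): theta=-1.13574 -0.03430 2.25482 -0.86429 rad, w=-9.37747 -2.33951 8.07020 1.30988 rad/s, p_ee=0.01839 0.06417 0.47598 m, effort=7.18081 3.93080 -6.17697 -0.20868 N·m.
t=0.24000 s (step 12): theta=-1.77901 -0.18014 2.64898 -0.90879 rad, w=-11.93072 -2.39962 5.28086 -3.78726 rad/s, p_ee=0.12132 0.07859 0.30590 m, effort=7.66875 3.36079 -7.09413 0.85280 N·m.
t=0.30000 s (step 15): theta=-2.52761 -0.25891 2.91674 -1.33971 rad, w=-12.68378 0.91259 3.71029 -9.78077 rad/s, p_ee=0.19344 0.09922 0.14352 m, effort=12.54682 6.59994 -11.72294 3.07485 N·m.
t=0.36000 s (step 18): theta=-3.22903 -0.02647 3.03069 -1.88677 rad, w=-9.79836 5.25673 -0.73538 -6.81152 rad/s, p_ee=0.19501 0.17886 -0.01538 m, effort=17.18964 6.39027 -10.60278 4.42924 N·m.
t=0.42000 s (step 21): theta=-3.64749 0.19379 2.83820 -2.05187 rad, w=-4.34904 2.20503 -4.73033 1.02494 rad/s, p_ee=0.17547 0.24657 -0.09916 m, effort=9.63674 -1.63696 2.59340 2.29890 N·m.
t=0.48000 s (step 24): theta=-3.78993 0.29728 2.56762 -1.91318 rad, w=-0.78372 1.53219 -4.00803 2.69488 rad/s, p_ee=0.19686 0.27856 -0.16637 m, effort=5.55913 -6.59576 8.99651 0.98377 N·m.
t=0.54000 s (step 27): theta=-3.78141 0.38592 2.36399 -1.78121 rad, w=0.81542 1.43790 -2.84288 1.68417 rad/s, p_ee=0.23113 0.28887 -0.22504 m, effort=3.84456 -8.69717 10.02389 0.49908 N·m.
t=0.60000 s (step 30): theta=-3.71240 0.46865 2.21899 -1.70583 rad, w=1.37590 1.31644 -2.04345 0.91931 rad/s, p_ee=0.26730 0.28117 -0.27018 m, effort=2.70193 -9.75950 9.50659 0.16263 N·m.
t=0.66000 s (step 33): theta=-3.62515 0.54275 2.11334 -1.66408 rad, w=1.48318 1.14960 -1.50741 0.52773 rad/s, p_ee=0.30205 0.26186 -0.30239 m, effort=2.04553 -10.23117 8.71414 -0.08689 N·m.
t=0.72000 s (step 36): theta=-3.53834 0.60599 2.03490 -1.63980 rad, w=1.38669 0.95686 -1.12141 0.30879 rad/s, p_ee=0.33315 0.23741 -0.32382 m, effort=1.91413 -10.31729 7.99812 -0.23925 N·m.
t=0.78000 s (step 39): theta=-3.46041 0.65748 1.97685 -1.62627 rad, w=1.19989 0.76016 -0.82133 0.15735 rad/s, p_ee=0.35923 0.21257 -0.33689 m, effort=2.21153 -10.18211 7.43409 -0.30895 N·m.
t=0.84000 s (step 42): theta=-3.43300 0.66549 2.01041 -1.64284 rad, w=-0.80227 -0.93371 2.96189 -0.93492 rad/s, p_ee=0.36297 0.19600 -0.32637 m, effort=-12.05244 -20.70979 17.28968 -2.34883 N·m.
t=0.90000 s (step 45): theta=-3.53143 0.56083 2.27786 -1.70419 rad, w=-2.25810 -2.49087 5.44121 -0.94440 rad/s, p_ee=0.31087 0.20210 -0.25759 m, effort=-5.19911 -13.43772 12.00844 -0.75008 N·m.
t=0.96000 s (step 48): theta=-3.68167 0.36213 2.60756 -1.74637 rad, w=-2.59071 -4.33166 5.19624 -0.61414 rad/s, p_ee=0.23367 0.22330 -0.16118 m, effort=-2.71397 -7.85274 7.13042 0.21778 N·m.
t=1.02000 s (step 51): theta=-3.81954 0.00987 2.86302 -1.79768 rad, w=-1.72033 -7.77394 3.08026 -1.32493 rad/s, p_ee=0.15345 0.25175 -0.05914 m, effort=-2.71593 -3.44805 2.71055 0.68604 N·m.
t=1.08000 s (step 54): theta=-3.88552 -0.55939 2.95368 -1.87453 rad, w=-0.92483 -10.23210 0.05511 -0.86422 rad/s, p_ee=0.07861 0.27640 0.03790 m, effort=-2.58349 0.88551 -2.21588 0.63225 N·m.
t=1.14000 s (step 57): theta=-3.96449 -1.09639 2.91264 -1.92315 rad, w=-1.50517 -7.50474 -1.19753 -0.98488 rad/s, p_ee=0.00091 0.27971 0.11187 m, effort=-2.41550 3.88663 -6.46459 0.79930 N·m.
t=1.20000 s (step 60): theta=-4.04552 -1.46007 2.82168 -1.98337 rad, w=-1.09928 -4.70226 -1.74910 -0.86942 rad/s, p_ee=-0.06681 0.26984 0.16138 m, effort=-4.08452 5.01136 -7.53077 0.98917 N·m.
t=1.26000 s (step 63): theta=-4.09465 -1.67185 2.71349 -2.01852 rad, w=-0.54589 -2.49605 -1.79026 -0.29630 rad/s, p_ee=-0.11432 0.26147 0.19446 m, effort=-6.03951 4.85019 -6.99053 1.07839 N·m.
t=1.30000 s (step 65): theta=-4.11301 -1.74828 2.65438 -2.02083 rad, w=-0.48843 -1.30219 -0.68011 0.30969 rad/s, p_ee=-0.13382 0.25849 0.20936 m.
final p_ee position (m): -0.13382 0.25849 0.20936


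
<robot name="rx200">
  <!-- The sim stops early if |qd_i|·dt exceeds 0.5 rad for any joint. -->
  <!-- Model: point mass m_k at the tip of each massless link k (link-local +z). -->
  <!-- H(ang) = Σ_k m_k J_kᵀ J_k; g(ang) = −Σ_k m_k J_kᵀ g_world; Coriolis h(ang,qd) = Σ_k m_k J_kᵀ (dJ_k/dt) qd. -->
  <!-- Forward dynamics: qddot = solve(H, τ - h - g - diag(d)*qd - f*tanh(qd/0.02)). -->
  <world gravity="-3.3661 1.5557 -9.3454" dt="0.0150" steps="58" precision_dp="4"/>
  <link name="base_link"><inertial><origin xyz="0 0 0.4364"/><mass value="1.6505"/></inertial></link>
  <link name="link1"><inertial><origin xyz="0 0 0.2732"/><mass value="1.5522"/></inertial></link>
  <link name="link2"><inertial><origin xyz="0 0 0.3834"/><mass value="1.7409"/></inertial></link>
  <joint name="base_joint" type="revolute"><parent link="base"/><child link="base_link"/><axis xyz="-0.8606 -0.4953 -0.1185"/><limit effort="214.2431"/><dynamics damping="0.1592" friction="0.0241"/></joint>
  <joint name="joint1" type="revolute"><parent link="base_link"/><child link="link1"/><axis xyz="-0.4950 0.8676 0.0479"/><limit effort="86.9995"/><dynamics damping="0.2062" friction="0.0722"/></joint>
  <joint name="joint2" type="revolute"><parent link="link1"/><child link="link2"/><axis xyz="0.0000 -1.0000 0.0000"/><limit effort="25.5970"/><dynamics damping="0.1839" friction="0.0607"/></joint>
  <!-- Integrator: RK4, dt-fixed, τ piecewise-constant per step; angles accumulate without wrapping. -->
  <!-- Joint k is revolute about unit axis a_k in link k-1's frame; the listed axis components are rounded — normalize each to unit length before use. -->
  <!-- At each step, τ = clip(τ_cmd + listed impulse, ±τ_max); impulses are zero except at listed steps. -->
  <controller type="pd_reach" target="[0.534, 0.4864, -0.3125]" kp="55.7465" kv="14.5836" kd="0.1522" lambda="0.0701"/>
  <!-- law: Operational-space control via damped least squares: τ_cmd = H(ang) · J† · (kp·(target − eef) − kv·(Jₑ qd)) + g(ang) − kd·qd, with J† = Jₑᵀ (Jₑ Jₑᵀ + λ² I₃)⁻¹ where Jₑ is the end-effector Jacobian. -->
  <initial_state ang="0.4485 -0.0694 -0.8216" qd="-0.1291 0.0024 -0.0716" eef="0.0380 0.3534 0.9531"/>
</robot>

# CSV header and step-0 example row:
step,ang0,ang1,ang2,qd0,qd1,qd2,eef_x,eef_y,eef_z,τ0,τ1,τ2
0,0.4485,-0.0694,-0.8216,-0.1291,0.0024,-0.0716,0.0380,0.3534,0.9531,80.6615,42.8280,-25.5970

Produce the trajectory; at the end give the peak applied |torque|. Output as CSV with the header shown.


step,ang0,ang1,ang2,qd0,qd1,qd2,eef_x,eef_y,eef_z,τ0,τ1,τ2
1,0.4533,-0.0732,-0.8466,0.7622,-0.4781,-3.2128,0.0420,0.3543,0.9478,58.2107,33.4250,-25.5970
2,0.4704,-0.0852,-0.9183,1.5144,-1.0663,-6.2448,0.0511,0.3588,0.9314,37.2998,26.5803,-21.2399
3,0.4971,-0.1027,-1.0267,2.0378,-1.2004,-8.1006,0.0637,0.3651,0.9045,18.1996,21.6181,-16.6124
4,0.5302,-0.1184,-1.1542,2.3640,-0.8448,-8.8432,0.0784,0.3724,0.8687,2.5444,17.7676,-12.4118
5,0.5671,-0.1258,-1.2868,2.5598,-0.1093,-8.8013,0.0941,0.3798,0.8259,-8.8645,14.5792,-8.4139
6,0.6063,-0.1201,-1.4146,2.6853,0.8957,-8.2395,0.1100,0.3868,0.7782,-16.1309,11.8939,-4.6451
7,0.6473,-0.0978,-1.5313,2.7865,2.0862,-7.3244,0.1258,0.3925,0.7274,-19.7633,9.6014,-1.2175
8,0.6899,-0.0568,-1.6325,2.8966,3.3776,-6.1680,0.1409,0.3966,0.6753,-20.3731,7.6213,1.7595
9,0.7343,0.0037,-1.7151,3.0396,4.6820,-4.8501,0.1551,0.3986,0.6232,-18.6071,5.8597,4.2141
10,0.7813,0.0833,-1.7771,3.2332,5.9093,-3.4351,0.1684,0.3985,0.5724,-15.1771,4.2155,6.1146
11,0.8317,0.1801,-1.8177,3.4922,6.9739,-1.9833,0.1807,0.3966,0.5240,-10.8913,2.6137,7.4610
12,0.8866,0.2912,-1.8366,3.8281,7.8021,-0.5555,0.1922,0.3933,0.4784,-6.6124,1.0416,8.2793
13,0.9471,0.4126,-1.8348,4.2491,8.3363,0.7764,0.2031,0.3893,0.4360,-3.1227,-0.4321,8.6416
14,1.0146,0.5395,-1.8142,4.7566,8.5538,1.9597,0.2137,0.3850,0.3966,-0.9447,-1.6598,8.5954
15,1.0902,0.6674,-1.7772,5.3430,8.4537,2.9396,0.2240,0.3811,0.3601,-0.2458,-2.4535,8.2181
16,1.1752,0.7915,-1.7274,5.9901,8.0588,3.6702,0.2340,0.3781,0.3262,-0.8566,-2.6363,7.5964
17,1.2701,0.9078,-1.6687,6.6687,7.4104,4.1225,0.2435,0.3763,0.2945,-2.4136,-2.0911,6.8103
18,1.3752,1.0128,-1.6053,7.3409,6.5609,4.2882,0.2523,0.3763,0.2649,-4.5440,-0.7917,5.9265
19,1.4900,1.1039,-1.5415,7.9632,5.5666,4.1795,0.2602,0.3781,0.2368,-7.0058,1.1897,4.9970
20,1.6135,1.1795,-1.4811,8.4909,4.4823,3.8279,0.2671,0.3821,0.2099,-9.7342,3.7004,4.0604
21,1.7439,1.2384,-1.4275,8.8820,3.3587,3.2803,0.2730,0.3882,0.1836,-12.7958,6.5408,3.1432
22,1.8790,1.2805,-1.3833,9.1008,2.2416,2.5968,0.2780,0.3961,0.1571,-16.2848,9.5022,2.2612
23,2.0158,1.3062,-1.3498,9.1214,1.1731,1.8467,0.2824,0.4054,0.1297,-20.2076,12.3977,1.4190
24,2.1514,1.3164,-1.3276,8.9319,0.1928,1.1049,0.2867,0.4153,0.1010,-24.4012,15.0785,0.6115
25,2.2825,1.3128,-1.3161,8.5396,-0.6566,0.4506,0.2912,0.4250,0.0706,-28.5158,17.4127,-0.1734
26,2.4065,1.2977,-1.3133,7.9707,-1.3501,-0.0611,0.2964,0.4336,0.0388,-32.0987,19.3570,-0.9523
27,2.5208,1.2734,-1.3169,7.2690,-1.8650,-0.3864,0.3027,0.4404,0.0062,-34.7153,20.8816,-1.7499
28,2.6240,1.2427,-1.3240,6.4877,-2.2014,-0.5318,0.3102,0.4453,-0.0265,-36.0820,21.9744,-2.5332
29,2.7153,1.2082,-1.3321,5.6800,-2.3679,-0.5158,0.3190,0.4482,-0.0583,-36.1242,22.6503,-3.2843
30,2.7945,1.1724,-1.3390,4.8905,-2.3864,-0.3751,0.3288,0.4493,-0.0886,-34.9670,22.9471,-3.9774
31,2.8623,1.1372,-1.3431,4.1512,-2.2874,-0.1537,0.3394,0.4491,-0.1168,-32.8636,22.9200,-4.5856
32,2.9195,1.1041,-1.3436,3.4807,-2.1059,0.1040,0.3506,0.4481,-0.1425,-30.1125,22.6334,-5.0820
33,2.9672,1.0741,-1.3402,2.8870,-1.8773,0.3573,0.3619,0.4466,-0.1657,-26.9929,22.1521,-5.4392
34,3.0066,1.0478,-1.3332,2.3696,-1.6222,0.5965,0.3731,0.4449,-0.1864,-23.7342,21.5394,-5.6828
35,3.0388,1.0254,-1.3227,1.9242,-1.3615,0.8074,0.3840,0.4434,-0.2046,-20.5078,20.8491,-5.8205
36,3.0648,1.0068,-1.3093,1.5439,-1.1099,0.9832,0.3945,0.4420,-0.2207,-17.4289,20.1247,-5.8661
37,3.0855,0.9919,-1.2935,1.2211,-0.8769,1.1223,0.4044,0.4410,-0.2347,-14.5670,19.3998,-5.8362
38,3.1018,0.9803,-1.2759,0.9483,-0.6675,1.2266,0.4138,0.4404,-0.2469,-11.9585,18.6988,-5.7483
39,3.1143,0.9717,-1.2570,0.7186,-0.4837,1.2994,0.4225,0.4401,-0.2574,-9.6160,18.0381,-5.6187
40,3.1236,0.9656,-1.2372,0.5258,-0.3254,1.3453,0.4306,0.4402,-0.2666,-7.5370,17.4279,-5.4618
41,3.1303,0.9617,-1.2168,0.3645,-0.1914,1.3687,0.4381,0.4405,-0.2744,-5.7093,16.8737,-5.2894
42,3.1348,0.9597,-1.1962,0.2300,-0.0794,1.3737,0.4450,0.4412,-0.2812,-4.1156,16.3773,-5.1112
43,3.1374,0.9592,-1.1757,0.1184,0.0118,1.3628,0.4513,0.4421,-0.2869,-2.7354,15.9424,-4.9343
44,3.1385,0.9599,-1.1555,0.0264,0.0801,1.3343,0.4571,0.4432,-0.2919,-1.5459,15.5862,-4.7641
45,3.1383,0.9615,-1.1358,-0.0485,0.1349,1.2985,0.4623,0.4444,-0.2961,-0.5351,15.2771,-4.6047
46,3.1371,0.9639,-1.1166,-0.1092,0.1786,1.2579,0.4671,0.4458,-0.2997,0.3210,15.0098,-4.4582
47,3.1351,0.9668,-1.0980,-0.1580,0.2128,1.2141,0.4715,0.4473,-0.3028,1.0440,14.7804,-4.3255
48,3.1325,0.9702,-1.0802,-0.1967,0.2391,1.1685,0.4754,0.4489,-0.3054,1.6503,14.5852,-4.2069
49,3.1293,0.9739,-1.0630,-0.2269,0.2587,1.1219,0.4790,0.4505,-0.3075,2.1549,14.4203,-4.1023
50,3.1257,0.9779,-1.0465,-0.2499,0.2728,1.0751,0.4823,0.4521,-0.3094,2.5710,14.2821,-4.0110
51,3.1218,0.9821,-1.0307,-0.2668,0.2824,1.0288,0.4853,0.4537,-0.3109,2.9108,14.1671,-3.9323
52,3.1177,0.9864,-1.0157,-0.2786,0.2882,0.9833,0.4881,0.4553,-0.3122,3.1848,14.0724,-3.8653
53,3.1135,0.9907,-1.0012,-0.2861,0.2910,0.9389,0.4906,0.4569,-0.3132,3.4023,13.9951,-3.8088
54,3.1092,0.9951,-0.9875,-0.2901,0.2914,0.8959,0.4929,0.4585,-0.3141,3.5717,13.9329,-3.7619
55,3.1048,0.9994,-0.9744,-0.2911,0.2898,0.8545,0.4950,0.4600,-0.3148,3.7002,13.8834,-3.7236
56,3.1005,1.0038,-0.9618,-0.2897,0.2866,0.8146,0.4970,0.4615,-0.3153,3.7939,13.8448,-3.6929
57,3.0961,1.0080,-0.9499,-0.2863,0.2821,0.7764,0.4988,0.4629,-0.3157,3.8586,13.8155,-3.6688
58,3.0919,1.0122,-0.9385,-0.2814,0.2767,0.7399,0.5004,0.4643,-0.3161,,,
# max |τ| (N·m): 80.6615


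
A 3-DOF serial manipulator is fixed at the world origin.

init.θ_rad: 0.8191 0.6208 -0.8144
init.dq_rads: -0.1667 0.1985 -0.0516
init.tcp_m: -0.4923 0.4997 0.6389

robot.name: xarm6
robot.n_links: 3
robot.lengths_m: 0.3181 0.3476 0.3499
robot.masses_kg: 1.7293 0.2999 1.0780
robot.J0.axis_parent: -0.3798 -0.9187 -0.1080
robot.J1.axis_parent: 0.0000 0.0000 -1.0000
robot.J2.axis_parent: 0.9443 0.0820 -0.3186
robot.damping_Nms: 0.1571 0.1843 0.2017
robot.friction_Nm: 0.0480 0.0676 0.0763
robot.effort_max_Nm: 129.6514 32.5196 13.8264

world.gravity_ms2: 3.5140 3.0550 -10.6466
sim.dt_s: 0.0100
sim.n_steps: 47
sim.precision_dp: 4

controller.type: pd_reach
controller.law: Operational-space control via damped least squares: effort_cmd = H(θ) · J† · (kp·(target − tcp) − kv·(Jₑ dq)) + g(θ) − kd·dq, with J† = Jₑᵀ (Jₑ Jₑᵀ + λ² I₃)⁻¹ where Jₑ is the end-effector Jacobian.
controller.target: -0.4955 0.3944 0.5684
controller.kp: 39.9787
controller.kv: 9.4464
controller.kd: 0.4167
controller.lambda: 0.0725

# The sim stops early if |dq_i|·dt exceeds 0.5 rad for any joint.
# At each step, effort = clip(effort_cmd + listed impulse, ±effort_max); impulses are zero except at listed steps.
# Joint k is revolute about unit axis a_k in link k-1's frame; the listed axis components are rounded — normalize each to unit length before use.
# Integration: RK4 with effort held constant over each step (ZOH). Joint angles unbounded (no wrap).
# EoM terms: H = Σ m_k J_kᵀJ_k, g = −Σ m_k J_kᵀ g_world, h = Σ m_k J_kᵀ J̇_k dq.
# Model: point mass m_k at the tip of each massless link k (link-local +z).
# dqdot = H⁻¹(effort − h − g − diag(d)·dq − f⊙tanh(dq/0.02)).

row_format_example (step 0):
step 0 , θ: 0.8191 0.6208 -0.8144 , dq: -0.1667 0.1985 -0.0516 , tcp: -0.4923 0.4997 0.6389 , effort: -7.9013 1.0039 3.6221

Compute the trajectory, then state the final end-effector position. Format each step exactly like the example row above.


step 1 , θ: 0.8175 0.6223 -0.8147 , dq: -0.1545 0.1053 -0.0172 , tcp: -0.4911 0.4991 0.6401 , effort: -8.1688 1.1027 3.5855
step 2 , θ: 0.8160 0.6231 -0.8148 , dq: -0.1381 0.0470 0.0067 , tcp: -0.4902 0.4986 0.6412 , effort: -8.4088 1.1782 3.5616
step 3 , θ: 0.8147 0.6234 -0.8146 , dq: -0.1190 0.0156 0.0212 , tcp: -0.4895 0.4982 0.6421 , effort: -8.6249 1.2357 3.5495
step 4 , θ: 0.8137 0.6235 -0.8144 , dq: -0.0970 0.0093 0.0310 , tcp: -0.4890 0.4978 0.6428 , effort: -8.8166 1.2766 3.5424
step 5 , θ: 0.8128 0.6236 -0.8140 , dq: -0.0759 0.0080 0.0385 , tcp: -0.4886 0.4975 0.6434 , effort: -8.9976 1.3130 3.5374
step 6 , θ: 0.8121 0.6236 -0.8136 , dq: -0.0564 0.0076 0.0447 , tcp: -0.4883 0.4973 0.6440 , effort: -9.1709 1.3474 3.5335
step 7 , θ: 0.8117 0.6237 -0.8131 , dq: -0.0386 0.0072 0.0497 , tcp: -0.4881 0.4970 0.6444 , effort: -9.3370 1.3801 3.5305
step 8 , θ: 0.8114 0.6238 -0.8126 , dq: -0.0223 0.0067 0.0538 , tcp: -0.4881 0.4969 0.6447 , effort: -9.4958 1.4113 3.5281
step 9 , θ: 0.8112 0.6238 -0.8121 , dq: -0.0078 0.0056 0.0571 , tcp: -0.4881 0.4967 0.6449 , effort: -9.6468 1.4411 3.5261
step 10 , θ: 0.8112 0.6239 -0.8115 , dq: 0.0050 0.0040 0.0597 , tcp: -0.4882 0.4966 0.6450 , effort: -9.7890 1.4693 3.5245
step 11 , θ: 0.8113 0.6239 -0.8109 , dq: 0.0164 0.0027 0.0618 , tcp: -0.4884 0.4966 0.6450 , effort: -9.9220 1.4953 3.5231
step 12 , θ: 0.8115 0.6239 -0.8103 , dq: 0.0267 0.0020 0.0633 , tcp: -0.4887 0.4965 0.6450 , effort: -10.0470 1.5194 3.5220
step 13 , θ: 0.8118 0.6240 -0.8096 , dq: 0.0358 0.0016 0.0645 , tcp: -0.4890 0.4965 0.6449 , effort: -10.1651 1.5419 3.5209
step 14 , θ: 0.8122 0.6240 -0.8090 , dq: 0.0440 0.0015 0.0653 , tcp: -0.4894 0.4965 0.6448 , effort: -10.2771 1.5630 3.5198
step 15 , θ: 0.8127 0.6240 -0.8083 , dq: 0.0513 0.0014 0.0659 , tcp: -0.4898 0.4966 0.6446 , effort: -10.3832 1.5829 3.5188
step 16 , θ: 0.8132 0.6240 -0.8077 , dq: 0.0577 0.0013 0.0663 , tcp: -0.4902 0.4966 0.6444 , effort: -10.4838 1.6016 3.5177
step 17 , θ: 0.8138 0.6240 -0.8070 , dq: 0.0633 0.0013 0.0665 , tcp: -0.4907 0.4967 0.6441 , effort: -10.5789 1.6191 3.5166
step 18 , θ: 0.8145 0.6240 -0.8063 , dq: 0.0682 0.0013 0.0665 , tcp: -0.4912 0.4968 0.6438 , effort: -10.6689 1.6356 3.5155
step 19 , θ: 0.8152 0.6240 -0.8057 , dq: 0.0723 0.0013 0.0664 , tcp: -0.4917 0.4969 0.6435 , effort: -10.7538 1.6511 3.5143
step 20 , θ: 0.8159 0.6240 -0.8050 , dq: 0.0759 0.0013 0.0662 , tcp: -0.4923 0.4970 0.6431 , effort: -10.8339 1.6656 3.5130
step 21 , θ: 0.8167 0.6240 -0.8043 , dq: 0.0788 0.0013 0.0658 , tcp: -0.4928 0.4971 0.6428 , effort: -10.9094 1.6791 3.5117
step 22 , θ: 0.8175 0.6241 -0.8037 , dq: 0.0812 0.0013 0.0654 , tcp: -0.4934 0.4973 0.6424 , effort: -10.9803 1.6917 3.5103
step 23 , θ: 0.8183 0.6241 -0.8030 , dq: 0.0831 0.0014 0.0649 , tcp: -0.4940 0.4974 0.6420 , effort: -11.0469 1.7034 3.5088
step 24 , θ: 0.8192 0.6241 -0.8024 , dq: 0.0845 0.0014 0.0644 , tcp: -0.4946 0.4976 0.6415 , effort: -11.1094 1.7144 3.5073
step 25 , θ: 0.8200 0.6241 -0.8017 , dq: 0.0855 0.0015 0.0638 , tcp: -0.4952 0.4977 0.6411 , effort: -11.1679 1.7245 3.5057
step 26 , θ: 0.8209 0.6241 -0.8011 , dq: 0.0861 0.0015 0.0631 , tcp: -0.4958 0.4979 0.6407 , effort: -11.2225 1.7339 3.5040
step 27 , θ: 0.8217 0.6241 -0.8005 , dq: 0.0864 0.0016 0.0624 , tcp: -0.4964 0.4980 0.6402 , effort: -11.2736 1.7425 3.5023
step 28 , θ: 0.8226 0.6241 -0.7999 , dq: 0.0863 0.0017 0.0617 , tcp: -0.4970 0.4982 0.6398 , effort: -11.3211 1.7505 3.5006
step 29 , θ: 0.8235 0.6241 -0.7992 , dq: 0.0860 0.0017 0.0610 , tcp: -0.4976 0.4983 0.6393 , effort: -11.3654 1.7578 3.4988
step 30 , θ: 0.8243 0.6242 -0.7986 , dq: 0.0853 0.0018 0.0602 , tcp: -0.4982 0.4985 0.6389 , effort: -11.4065 1.7645 3.4969
step 31 , θ: 0.8252 0.6242 -0.7980 , dq: 0.0845 0.0019 0.0594 , tcp: -0.4988 0.4986 0.6385 , effort: -11.4446 1.7707 3.4951
step 32 , θ: 0.8260 0.6242 -0.7975 , dq: 0.0835 0.0020 0.0585 , tcp: -0.4994 0.4988 0.6380 , effort: -11.4798 1.7763 3.4932
step 33 , θ: 0.8268 0.6242 -0.7969 , dq: 0.0822 0.0021 0.0577 , tcp: -0.5000 0.4990 0.6376 , effort: -11.5123 1.7813 3.4912
step 34 , θ: 0.8277 0.6242 -0.7963 , dq: 0.0808 0.0021 0.0569 , tcp: -0.5005 0.4991 0.6372 , effort: -11.5423 1.7859 3.4893
step 35 , θ: 0.8285 0.6242 -0.7957 , dq: 0.0793 0.0022 0.0560 , tcp: -0.5011 0.4992 0.6367 , effort: -11.5698 1.7901 3.4874
step 36 , θ: 0.8292 0.6243 -0.7952 , dq: 0.0776 0.0023 0.0552 , tcp: -0.5016 0.4994 0.6363 , effort: -11.5951 1.7938 3.4854
step 37 , θ: 0.8300 0.6243 -0.7946 , dq: 0.0759 0.0024 0.0543 , tcp: -0.5022 0.4995 0.6359 , effort: -11.6182 1.7971 3.4834
step 38 , θ: 0.8307 0.6243 -0.7941 , dq: 0.0740 0.0025 0.0534 , tcp: -0.5027 0.4997 0.6355 , effort: -11.6392 1.8000 3.4815
step 39 , θ: 0.8315 0.6243 -0.7936 , dq: 0.0721 0.0026 0.0526 , tcp: -0.5032 0.4998 0.6352 , effort: -11.6584 1.8026 3.4795
step 40 , θ: 0.8322 0.6243 -0.7930 , dq: 0.0701 0.0027 0.0517 , tcp: -0.5037 0.4999 0.6348 , effort: -11.6757 1.8048 3.4775
step 41 , θ: 0.8329 0.6244 -0.7925 , dq: 0.0681 0.0028 0.0509 , tcp: -0.5042 0.5000 0.6344 , effort: -11.6914 1.8067 3.4756
step 42 , θ: 0.8335 0.6244 -0.7920 , dq: 0.0660 0.0029 0.0500 , tcp: -0.5046 0.5002 0.6341 , effort: -11.7055 1.8084 3.4737
step 43 , θ: 0.8342 0.6244 -0.7915 , dq: 0.0639 0.0030 0.0492 , tcp: -0.5051 0.5003 0.6338 , effort: -11.7181 1.8098 3.4717
step 44 , θ: 0.8348 0.6245 -0.7910 , dq: 0.0618 0.0030 0.0484 , tcp: -0.5055 0.5004 0.6334 , effort: -11.7294 1.8109 3.4698
step 45 , θ: 0.8354 0.6245 -0.7906 , dq: 0.0597 0.0031 0.0475 , tcp: -0.5060 0.5005 0.6331 , effort: -11.7393 1.8119 3.4679
step 46 , θ: 0.8360 0.6245 -0.7901 , dq: 0.0576 0.0032 0.0467 , tcp: -0.5064 0.5006 0.6328 , effort: -11.7481 1.8126 3.4660
step 47 , θ: 0.8366 0.6245 -0.7896 , dq: 0.0554 0.0033 0.0459 , tcp: -0.5068 0.5007 0.6325
final tcp position (m): -0.5068 0.5007 0.6325


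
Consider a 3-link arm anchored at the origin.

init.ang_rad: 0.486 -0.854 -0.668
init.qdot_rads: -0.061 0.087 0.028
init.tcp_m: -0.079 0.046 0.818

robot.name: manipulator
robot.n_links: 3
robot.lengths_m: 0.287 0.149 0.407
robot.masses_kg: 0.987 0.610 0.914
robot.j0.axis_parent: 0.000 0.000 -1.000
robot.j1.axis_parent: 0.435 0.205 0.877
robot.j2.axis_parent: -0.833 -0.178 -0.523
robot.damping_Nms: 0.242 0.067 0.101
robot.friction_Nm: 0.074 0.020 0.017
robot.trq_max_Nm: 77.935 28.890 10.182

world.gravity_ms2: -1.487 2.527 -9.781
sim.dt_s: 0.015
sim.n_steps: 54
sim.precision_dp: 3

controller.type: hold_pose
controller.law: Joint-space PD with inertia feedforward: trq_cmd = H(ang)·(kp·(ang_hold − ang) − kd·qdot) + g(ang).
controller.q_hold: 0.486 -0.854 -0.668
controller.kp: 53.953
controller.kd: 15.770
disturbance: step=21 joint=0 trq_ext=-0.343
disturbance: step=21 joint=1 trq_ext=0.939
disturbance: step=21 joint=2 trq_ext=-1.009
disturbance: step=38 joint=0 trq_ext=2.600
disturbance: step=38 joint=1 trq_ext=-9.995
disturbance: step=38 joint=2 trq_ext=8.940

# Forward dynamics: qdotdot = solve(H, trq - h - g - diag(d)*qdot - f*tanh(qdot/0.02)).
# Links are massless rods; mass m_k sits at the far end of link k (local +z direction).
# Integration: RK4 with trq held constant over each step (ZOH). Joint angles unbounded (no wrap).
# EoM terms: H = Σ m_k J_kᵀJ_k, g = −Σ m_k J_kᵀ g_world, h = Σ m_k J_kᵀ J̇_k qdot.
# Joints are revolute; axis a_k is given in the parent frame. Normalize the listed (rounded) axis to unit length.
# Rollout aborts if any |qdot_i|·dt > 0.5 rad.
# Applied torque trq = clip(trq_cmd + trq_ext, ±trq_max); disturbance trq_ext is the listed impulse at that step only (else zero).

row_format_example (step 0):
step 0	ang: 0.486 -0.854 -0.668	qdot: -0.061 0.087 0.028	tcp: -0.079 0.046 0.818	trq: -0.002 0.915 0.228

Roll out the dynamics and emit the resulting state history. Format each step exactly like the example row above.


step 1	ang: 0.488 -0.853 -0.668	qdot: -0.341 0.027 0.066	tcp: -0.079 0.046 0.818	trq: -0.000 0.940 0.209
step 2	ang: 0.489 -0.852 -0.668	qdot: -0.402 0.006 0.078	tcp: -0.079 0.046 0.818	trq: -0.004 0.959 0.192
step 3	ang: 0.490 -0.851 -0.668	qdot: -0.419 -0.004 0.084	tcp: -0.079 0.045 0.818	trq: -0.009 0.974 0.177
step 4	ang: 0.491 -0.850 -0.668	qdot: -0.427 -0.011 0.089	tcp: -0.079 0.045 0.818	trq: -0.012 0.985 0.165
step 5	ang: 0.492 -0.850 -0.668	qdot: -0.431 -0.016 0.093	tcp: -0.079 0.045 0.818	trq: -0.015 0.994 0.155
step 6	ang: 0.493 -0.849 -0.668	qdot: -0.435 -0.019 0.096	tcp: -0.079 0.045 0.818	trq: -0.018 1.001 0.147
step 7	ang: 0.494 -0.849 -0.668	qdot: -0.438 -0.022 0.098	tcp: -0.079 0.045 0.818	trq: -0.020 1.006 0.141
step 8	ang: 0.495 -0.848 -0.668	qdot: -0.440 -0.024 0.100	tcp: -0.079 0.045 0.818	trq: -0.021 1.010 0.136
step 9	ang: 0.496 -0.848 -0.668	qdot: -0.442 -0.026 0.101	tcp: -0.079 0.045 0.818	trq: -0.022 1.014 0.132
step 10	ang: 0.497 -0.847 -0.667	qdot: -0.444 -0.028 0.102	tcp: -0.079 0.045 0.818	trq: -0.023 1.016 0.129
step 11	ang: 0.497 -0.847 -0.667	qdot: -0.446 -0.029 0.102	tcp: -0.079 0.045 0.818	trq: -0.024 1.018 0.126
step 12	ang: 0.498 -0.847 -0.667	qdot: -0.448 -0.031 0.103	tcp: -0.079 0.045 0.818	trq: -0.024 1.019 0.124
step 13	ang: 0.499 -0.846 -0.667	qdot: -0.450 -0.032 0.103	tcp: -0.079 0.045 0.818	trq: -0.024 1.020 0.123
step 14	ang: 0.500 -0.846 -0.666	qdot: -0.451 -0.033 0.102	tcp: -0.078 0.045 0.818	trq: -0.025 1.020 0.122
step 15	ang: 0.501 -0.846 -0.666	qdot: -0.453 -0.033 0.102	tcp: -0.078 0.045 0.818	trq: -0.025 1.020 0.121
step 16	ang: 0.502 -0.845 -0.666	qdot: -0.455 -0.034 0.102	tcp: -0.078 0.045 0.818	trq: -0.025 1.020 0.121
step 17	ang: 0.503 -0.845 -0.666	qdot: -0.456 -0.035 0.102	tcp: -0.078 0.045 0.818	trq: -0.025 1.020 0.121
step 18	ang: 0.504 -0.845 -0.666	qdot: -0.458 -0.035 0.101	tcp: -0.078 0.045 0.818	trq: -0.025 1.020 0.121
step 19	ang: 0.504 -0.845 -0.665	qdot: -0.459 -0.036 0.101	tcp: -0.078 0.045 0.818	trq: -0.025 1.019 0.121
step 20	ang: 0.505 -0.844 -0.665	qdot: -0.461 -0.036 0.100	tcp: -0.078 0.045 0.818	trq: -0.025 1.019 0.121
step 21	ang: 0.506 -0.844 -0.665	qdot: -0.462 -0.037 0.100	tcp: -0.078 0.045 0.818	trq: -0.368 1.957 -0.888
step 22	ang: 0.504 -0.844 -0.665	qdot: -0.675 -0.006 0.042	tcp: -0.078 0.045 0.818	trq: 0.047 0.792 0.365
step 23	ang: 0.504 -0.843 -0.666	qdot: -0.509 0.001 0.039	tcp: -0.078 0.044 0.818	trq: 0.027 0.835 0.317
step 24	ang: 0.505 -0.842 -0.667	qdot: -0.479 -0.009 0.050	tcp: -0.079 0.044 0.818	trq: 0.014 0.871 0.279
step 25	ang: 0.505 -0.841 -0.667	qdot: -0.479 -0.019 0.063	tcp: -0.079 0.044 0.818	trq: 0.005 0.899 0.249
step 26	ang: 0.506 -0.841 -0.667	qdot: -0.484 -0.027 0.074	tcp: -0.079 0.044 0.818	trq: -0.002 0.922 0.225
step 27	ang: 0.507 -0.840 -0.668	qdot: -0.488 -0.033 0.084	tcp: -0.079 0.043 0.818	trq: -0.008 0.940 0.205
step 28	ang: 0.508 -0.840 -0.668	qdot: -0.492 -0.038 0.091	tcp: -0.079 0.043 0.818	trq: -0.013 0.955 0.188
step 29	ang: 0.509 -0.839 -0.667	qdot: -0.495 -0.043 0.096	tcp: -0.079 0.043 0.818	trq: -0.016 0.967 0.175
step 30	ang: 0.510 -0.839 -0.667	qdot: -0.497 -0.046 0.100	tcp: -0.079 0.043 0.818	trq: -0.019 0.976 0.165
step 31	ang: 0.511 -0.839 -0.667	qdot: -0.499 -0.048 0.103	tcp: -0.079 0.043 0.818	trq: -0.021 0.983 0.156
step 32	ang: 0.512 -0.839 -0.667	qdot: -0.500 -0.050 0.105	tcp: -0.078 0.043 0.818	trq: -0.023 0.989 0.150
step 33	ang: 0.512 -0.838 -0.667	qdot: -0.501 -0.052 0.106	tcp: -0.078 0.044 0.818	trq: -0.024 0.994 0.145
step 34	ang: 0.513 -0.838 -0.667	qdot: -0.502 -0.053 0.106	tcp: -0.078 0.044 0.818	trq: -0.025 0.997 0.141
step 35	ang: 0.514 -0.838 -0.666	qdot: -0.503 -0.054 0.107	tcp: -0.078 0.044 0.818	trq: -0.026 1.000 0.137
step 36	ang: 0.515 -0.838 -0.666	qdot: -0.504 -0.055 0.107	tcp: -0.078 0.044 0.818	trq: -0.026 1.002 0.135
step 37	ang: 0.516 -0.838 -0.666	qdot: -0.504 -0.055 0.107	tcp: -0.078 0.044 0.818	trq: -0.027 1.003 0.133
step 38	ang: 0.517 -0.838 -0.666	qdot: -0.505 -0.056 0.106	tcp: -0.078 0.044 0.818	trq: 2.573 -8.991 9.072
step 39	ang: 0.518 -0.848 -0.665	qdot: -0.426 -1.505 0.096	tcp: -0.077 0.048 0.818	trq: -0.645 3.423 -2.031
step 40	ang: 0.519 -0.867 -0.665	qdot: -0.434 -1.111 0.129	tcp: -0.076 0.054 0.818	trq: -0.511 2.954 -1.619
step 41	ang: 0.519 -0.881 -0.664	qdot: -0.367 -0.795 0.134	tcp: -0.075 0.058 0.817	trq: -0.404 2.573 -1.282
step 42	ang: 0.520 -0.891 -0.663	qdot: -0.314 -0.552 0.129	tcp: -0.074 0.062 0.817	trq: -0.317 2.263 -1.006
step 43	ang: 0.520 -0.897 -0.663	qdot: -0.281 -0.365 0.121	tcp: -0.073 0.064 0.817	trq: -0.246 2.011 -0.780
step 44	ang: 0.520 -0.902 -0.662	qdot: -0.263 -0.222 0.112	tcp: -0.073 0.066 0.817	trq: -0.188 1.806 -0.595
step 45	ang: 0.521 -0.904 -0.661	qdot: -0.253 -0.112 0.103	tcp: -0.072 0.067 0.817	trq: -0.141 1.640 -0.444
step 46	ang: 0.521 -0.905 -0.661	qdot: -0.250 -0.033 0.092	tcp: -0.072 0.067 0.817	trq: -0.104 1.507 -0.321
step 47	ang: 0.521 -0.905 -0.661	qdot: -0.251 0.019 0.077	tcp: -0.072 0.067 0.817	trq: -0.075 1.402 -0.220
step 48	ang: 0.522 -0.904 -0.661	qdot: -0.254 0.047 0.056	tcp: -0.072 0.067 0.817	trq: -0.052 1.321 -0.139
step 49	ang: 0.522 -0.903 -0.661	qdot: -0.256 0.067 0.039	tcp: -0.072 0.066 0.817	trq: -0.034 1.257 -0.072
step 50	ang: 0.522 -0.902 -0.662	qdot: -0.259 0.080 0.026	tcp: -0.073 0.066 0.817	trq: -0.020 1.205 -0.019
step 51	ang: 0.523 -0.900 -0.662	qdot: -0.263 0.089 0.017	tcp: -0.073 0.065 0.817	trq: -0.010 1.163 0.025
step 52	ang: 0.523 -0.899 -0.663	qdot: -0.267 0.095 0.011	tcp: -0.073 0.065 0.817	trq: -0.002 1.129 0.060
step 53	ang: 0.523 -0.897 -0.664	qdot: -0.271 0.098 0.008	tcp: -0.073 0.064 0.817	trq: 0.003 1.102 0.088
step 54	ang: 0.523 -0.896 -0.665	qdot: -0.276 0.099 0.007	tcp: -0.074 0.063 0.817


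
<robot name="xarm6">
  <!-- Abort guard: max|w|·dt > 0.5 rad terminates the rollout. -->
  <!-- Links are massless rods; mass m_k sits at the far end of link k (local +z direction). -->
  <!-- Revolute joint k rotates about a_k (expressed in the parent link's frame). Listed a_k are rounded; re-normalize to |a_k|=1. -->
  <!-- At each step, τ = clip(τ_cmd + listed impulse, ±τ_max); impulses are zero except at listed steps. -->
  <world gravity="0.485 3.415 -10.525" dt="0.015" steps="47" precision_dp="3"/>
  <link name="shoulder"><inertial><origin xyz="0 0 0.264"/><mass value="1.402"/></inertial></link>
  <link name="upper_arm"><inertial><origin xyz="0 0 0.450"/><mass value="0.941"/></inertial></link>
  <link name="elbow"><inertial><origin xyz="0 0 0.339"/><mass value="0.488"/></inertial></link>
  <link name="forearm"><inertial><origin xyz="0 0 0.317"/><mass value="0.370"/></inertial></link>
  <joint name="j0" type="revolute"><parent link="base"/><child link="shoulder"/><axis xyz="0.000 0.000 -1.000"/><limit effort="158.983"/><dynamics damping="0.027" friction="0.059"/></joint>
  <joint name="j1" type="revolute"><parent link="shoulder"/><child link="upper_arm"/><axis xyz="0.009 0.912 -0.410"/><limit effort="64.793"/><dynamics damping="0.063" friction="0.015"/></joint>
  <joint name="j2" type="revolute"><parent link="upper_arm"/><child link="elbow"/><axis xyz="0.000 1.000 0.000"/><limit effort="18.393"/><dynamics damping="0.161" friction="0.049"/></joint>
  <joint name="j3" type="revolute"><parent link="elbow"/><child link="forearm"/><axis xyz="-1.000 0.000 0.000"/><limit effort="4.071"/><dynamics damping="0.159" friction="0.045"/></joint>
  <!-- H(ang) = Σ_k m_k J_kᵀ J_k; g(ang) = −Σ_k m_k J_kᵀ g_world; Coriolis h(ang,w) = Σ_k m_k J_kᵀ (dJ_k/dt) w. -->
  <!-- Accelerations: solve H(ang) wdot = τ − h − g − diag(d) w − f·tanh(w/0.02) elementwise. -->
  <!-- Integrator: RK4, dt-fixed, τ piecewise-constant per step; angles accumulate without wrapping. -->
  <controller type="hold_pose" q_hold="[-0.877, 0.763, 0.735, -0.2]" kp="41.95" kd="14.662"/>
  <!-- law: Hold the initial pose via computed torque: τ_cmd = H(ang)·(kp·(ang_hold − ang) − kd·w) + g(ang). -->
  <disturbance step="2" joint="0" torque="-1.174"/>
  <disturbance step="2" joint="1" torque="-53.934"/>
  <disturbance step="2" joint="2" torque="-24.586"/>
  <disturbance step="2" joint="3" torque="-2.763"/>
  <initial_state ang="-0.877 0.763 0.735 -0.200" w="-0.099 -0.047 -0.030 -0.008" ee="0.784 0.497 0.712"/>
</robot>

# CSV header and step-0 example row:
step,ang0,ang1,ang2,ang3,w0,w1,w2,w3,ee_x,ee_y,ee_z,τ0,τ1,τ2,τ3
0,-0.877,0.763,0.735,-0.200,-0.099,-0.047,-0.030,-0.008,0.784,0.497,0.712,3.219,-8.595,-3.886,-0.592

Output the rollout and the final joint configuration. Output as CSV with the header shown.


step,ang0,ang1,ang2,ang3,w0,w1,w2,w3,ee_x,ee_y,ee_z,τ0,τ1,τ2,τ3
1,-0.878,0.762,0.735,-0.200,-0.073,-0.040,-0.015,0.002,0.783,0.498,0.713,3.026,-8.757,-3.961,-0.561
2,-0.879,0.762,0.735,-0.200,-0.054,-0.033,-0.007,0.004,0.782,0.499,0.713,1.693,-62.824,-18.393,-3.298
3,-0.879,0.745,0.750,-0.211,0.139,-2.159,2.062,-1.423,0.778,0.495,0.717,2.994,3.163,-0.794,0.080
4,-0.877,0.717,0.777,-0.228,0.130,-1.626,1.481,-0.934,0.770,0.489,0.723,2.812,0.950,-1.368,-0.048
5,-0.875,0.696,0.796,-0.240,0.117,-1.207,1.050,-0.589,0.765,0.484,0.728,2.665,-0.884,-1.857,-0.143
6,-0.873,0.680,0.809,-0.247,0.101,-0.876,0.727,-0.347,0.760,0.481,0.732,2.549,-2.404,-2.272,-0.213
7,-0.872,0.669,0.818,-0.251,0.084,-0.615,0.483,-0.179,0.757,0.478,0.735,2.457,-3.661,-2.624,-0.265
8,-0.871,0.661,0.824,-0.253,0.067,-0.408,0.297,-0.065,0.755,0.477,0.737,2.385,-4.702,-2.921,-0.303
9,-0.870,0.656,0.827,-0.253,0.048,-0.245,0.155,0.000,0.753,0.476,0.739,2.330,-5.564,-3.170,-0.328
10,-0.869,0.654,0.829,-0.253,0.025,-0.115,0.047,0.009,0.752,0.476,0.740,2.286,-6.276,-3.379,-0.338
11,-0.869,0.653,0.829,-0.253,0.007,-0.018,-0.027,0.012,0.752,0.476,0.741,2.248,-6.864,-3.562,-0.344
12,-0.869,0.653,0.828,-0.252,-0.004,0.051,-0.069,0.017,0.752,0.476,0.741,2.211,-7.345,-3.726,-0.348
13,-0.869,0.654,0.827,-0.252,-0.012,0.103,-0.099,0.020,0.752,0.476,0.741,2.177,-7.740,-3.862,-0.351
14,-0.869,0.656,0.825,-0.252,-0.017,0.142,-0.120,0.022,0.753,0.476,0.740,2.148,-8.065,-3.973,-0.352
15,-0.870,0.658,0.823,-0.252,-0.021,0.171,-0.135,0.024,0.754,0.476,0.740,2.125,-8.332,-4.064,-0.354
16,-0.870,0.661,0.821,-0.251,-0.023,0.192,-0.145,0.024,0.755,0.477,0.739,2.106,-8.551,-4.138,-0.355
17,-0.870,0.664,0.819,-0.251,-0.025,0.206,-0.152,0.025,0.756,0.477,0.738,2.092,-8.731,-4.198,-0.356
18,-0.871,0.667,0.817,-0.250,-0.026,0.216,-0.155,0.025,0.757,0.478,0.737,2.081,-8.879,-4.246,-0.357
19,-0.871,0.670,0.814,-0.250,-0.027,0.221,-0.156,0.025,0.758,0.478,0.736,2.074,-8.999,-4.284,-0.358
20,-0.871,0.674,0.812,-0.250,-0.027,0.223,-0.155,0.025,0.759,0.478,0.735,2.070,-9.097,-4.315,-0.359
21,-0.872,0.677,0.810,-0.249,-0.027,0.222,-0.153,0.025,0.760,0.479,0.734,2.067,-9.176,-4.338,-0.361
22,-0.872,0.680,0.807,-0.249,-0.027,0.220,-0.150,0.024,0.761,0.479,0.733,2.066,-9.241,-4.357,-0.362
23,-0.873,0.684,0.805,-0.249,-0.026,0.216,-0.147,0.024,0.762,0.480,0.731,2.067,-9.292,-4.370,-0.363
24,-0.873,0.687,0.803,-0.248,-0.025,0.210,-0.142,0.024,0.763,0.480,0.730,2.069,-9.334,-4.381,-0.365
25,-0.873,0.690,0.801,-0.248,-0.024,0.204,-0.138,0.023,0.764,0.481,0.729,2.071,-9.367,-4.388,-0.366
26,-0.874,0.693,0.799,-0.248,-0.024,0.198,-0.133,0.023,0.765,0.481,0.728,2.075,-9.393,-4.392,-0.367
27,-0.874,0.696,0.797,-0.247,-0.023,0.191,-0.128,0.023,0.766,0.481,0.727,2.078,-9.413,-4.395,-0.369
28,-0.874,0.699,0.795,-0.247,-0.022,0.184,-0.123,0.022,0.767,0.482,0.726,2.083,-9.429,-4.396,-0.370
29,-0.875,0.701,0.793,-0.246,-0.021,0.176,-0.118,0.022,0.768,0.482,0.725,2.087,-9.441,-4.396,-0.371
30,-0.875,0.704,0.791,-0.246,-0.020,0.169,-0.114,0.022,0.769,0.482,0.724,2.092,-9.449,-4.395,-0.373
31,-0.875,0.706,0.790,-0.246,-0.019,0.162,-0.109,0.021,0.770,0.483,0.723,2.097,-9.456,-4.393,-0.374
32,-0.876,0.709,0.788,-0.246,-0.018,0.155,-0.104,0.021,0.770,0.483,0.722,2.102,-9.460,-4.390,-0.375
33,-0.876,0.711,0.787,-0.245,-0.017,0.148,-0.100,0.020,0.771,0.483,0.721,2.107,-9.462,-4.387,-0.376
34,-0.876,0.713,0.785,-0.245,-0.017,0.141,-0.095,0.020,0.772,0.483,0.721,2.112,-9.464,-4.384,-0.377
35,-0.876,0.715,0.784,-0.245,-0.016,0.134,-0.091,0.020,0.772,0.484,0.720,2.117,-9.464,-4.380,-0.379
36,-0.877,0.717,0.782,-0.244,-0.015,0.128,-0.087,0.019,0.773,0.484,0.719,2.122,-9.463,-4.377,-0.380
37,-0.877,0.719,0.781,-0.244,-0.014,0.122,-0.084,0.019,0.774,0.484,0.719,2.127,-9.462,-4.373,-0.381
38,-0.877,0.721,0.780,-0.244,-0.014,0.116,-0.080,0.019,0.774,0.484,0.718,2.132,-9.461,-4.369,-0.382
39,-0.877,0.723,0.779,-0.243,-0.013,0.110,-0.076,0.018,0.775,0.485,0.717,2.137,-9.459,-4.365,-0.383
40,-0.877,0.724,0.778,-0.243,-0.013,0.105,-0.073,0.018,0.775,0.485,0.717,2.142,-9.456,-4.362,-0.384
41,-0.878,0.726,0.777,-0.243,-0.012,0.100,-0.070,0.018,0.776,0.485,0.716,2.146,-9.454,-4.358,-0.385
42,-0.878,0.727,0.776,-0.243,-0.011,0.095,-0.067,0.017,0.776,0.485,0.716,2.151,-9.451,-4.354,-0.386
43,-0.878,0.729,0.775,-0.242,-0.011,0.090,-0.064,0.017,0.777,0.486,0.715,2.155,-9.449,-4.351,-0.387
44,-0.878,0.730,0.774,-0.242,-0.010,0.085,-0.061,0.017,0.777,0.486,0.715,2.159,-9.446,-4.347,-0.387
45,-0.878,0.731,0.773,-0.242,-0.010,0.081,-0.058,0.017,0.777,0.486,0.714,2.163,-9.443,-4.344,-0.388
46,-0.878,0.732,0.772,-0.242,-0.010,0.077,-0.056,0.016,0.778,0.486,0.714,2.167,-9.441,-4.341,-0.389
47,-0.879,0.734,0.771,-0.241,-0.009,0.073,-0.053,0.016,0.778,0.486,0.714,,,,
# final ang (rad): -0.879 0.734 0.771 -0.241
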